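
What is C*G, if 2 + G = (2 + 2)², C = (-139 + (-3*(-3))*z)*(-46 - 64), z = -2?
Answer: 241780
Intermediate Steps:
C = 17270 (C = (-139 - 3*(-3)*(-2))*(-46 - 64) = (-139 + 9*(-2))*(-110) = (-139 - 18)*(-110) = -157*(-110) = 17270)
G = 14 (G = -2 + (2 + 2)² = -2 + 4² = -2 + 16 = 14)
C*G = 17270*14 = 241780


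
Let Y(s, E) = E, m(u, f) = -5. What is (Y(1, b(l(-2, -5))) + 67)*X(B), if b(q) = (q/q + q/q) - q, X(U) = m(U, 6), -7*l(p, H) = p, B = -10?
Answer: -2405/7 ≈ -343.57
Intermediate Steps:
l(p, H) = -p/7
X(U) = -5
b(q) = 2 - q (b(q) = (1 + 1) - q = 2 - q)
(Y(1, b(l(-2, -5))) + 67)*X(B) = ((2 - (-1)*(-2)/7) + 67)*(-5) = ((2 - 1*2/7) + 67)*(-5) = ((2 - 2/7) + 67)*(-5) = (12/7 + 67)*(-5) = (481/7)*(-5) = -2405/7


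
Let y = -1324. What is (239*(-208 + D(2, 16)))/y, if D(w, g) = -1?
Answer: 49951/1324 ≈ 37.727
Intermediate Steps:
(239*(-208 + D(2, 16)))/y = (239*(-208 - 1))/(-1324) = (239*(-209))*(-1/1324) = -49951*(-1/1324) = 49951/1324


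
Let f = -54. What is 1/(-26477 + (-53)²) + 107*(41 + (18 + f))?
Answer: 12662379/23668 ≈ 535.00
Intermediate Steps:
1/(-26477 + (-53)²) + 107*(41 + (18 + f)) = 1/(-26477 + (-53)²) + 107*(41 + (18 - 54)) = 1/(-26477 + 2809) + 107*(41 - 36) = 1/(-23668) + 107*5 = -1/23668 + 535 = 12662379/23668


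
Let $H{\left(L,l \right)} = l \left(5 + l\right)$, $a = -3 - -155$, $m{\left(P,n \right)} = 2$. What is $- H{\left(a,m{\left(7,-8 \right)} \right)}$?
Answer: $-14$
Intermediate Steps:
$a = 152$ ($a = -3 + 155 = 152$)
$- H{\left(a,m{\left(7,-8 \right)} \right)} = - 2 \left(5 + 2\right) = - 2 \cdot 7 = \left(-1\right) 14 = -14$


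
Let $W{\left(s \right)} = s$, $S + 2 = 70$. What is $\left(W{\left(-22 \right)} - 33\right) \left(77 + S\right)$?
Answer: $-7975$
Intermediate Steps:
$S = 68$ ($S = -2 + 70 = 68$)
$\left(W{\left(-22 \right)} - 33\right) \left(77 + S\right) = \left(-22 - 33\right) \left(77 + 68\right) = \left(-55\right) 145 = -7975$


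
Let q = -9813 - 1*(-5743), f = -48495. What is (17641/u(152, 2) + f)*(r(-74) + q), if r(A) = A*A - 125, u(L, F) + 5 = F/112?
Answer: -6199186427/93 ≈ -6.6658e+7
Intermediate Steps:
u(L, F) = -5 + F/112
q = -4070 (q = -9813 + 5743 = -4070)
r(A) = -125 + A² (r(A) = A² - 125 = -125 + A²)
(17641/u(152, 2) + f)*(r(-74) + q) = (17641/(-5 + (1/112)*2) - 48495)*((-125 + (-74)²) - 4070) = (17641/(-5 + 1/56) - 48495)*((-125 + 5476) - 4070) = (17641/(-279/56) - 48495)*(5351 - 4070) = (17641*(-56/279) - 48495)*1281 = (-987896/279 - 48495)*1281 = -14518001/279*1281 = -6199186427/93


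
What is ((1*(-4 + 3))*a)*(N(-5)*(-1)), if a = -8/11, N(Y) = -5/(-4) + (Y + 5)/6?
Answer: -10/11 ≈ -0.90909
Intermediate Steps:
N(Y) = 25/12 + Y/6 (N(Y) = -5*(-¼) + (5 + Y)*(⅙) = 5/4 + (⅚ + Y/6) = 25/12 + Y/6)
a = -8/11 (a = -8*1/11 = -8/11 ≈ -0.72727)
((1*(-4 + 3))*a)*(N(-5)*(-1)) = ((1*(-4 + 3))*(-8/11))*((25/12 + (⅙)*(-5))*(-1)) = ((1*(-1))*(-8/11))*((25/12 - ⅚)*(-1)) = (-1*(-8/11))*((5/4)*(-1)) = (8/11)*(-5/4) = -10/11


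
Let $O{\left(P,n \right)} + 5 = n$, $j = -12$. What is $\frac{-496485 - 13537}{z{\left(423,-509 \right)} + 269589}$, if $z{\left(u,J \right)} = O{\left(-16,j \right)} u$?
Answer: $- \frac{255011}{131199} \approx -1.9437$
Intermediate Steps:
$O{\left(P,n \right)} = -5 + n$
$z{\left(u,J \right)} = - 17 u$ ($z{\left(u,J \right)} = \left(-5 - 12\right) u = - 17 u$)
$\frac{-496485 - 13537}{z{\left(423,-509 \right)} + 269589} = \frac{-496485 - 13537}{\left(-17\right) 423 + 269589} = - \frac{510022}{-7191 + 269589} = - \frac{510022}{262398} = \left(-510022\right) \frac{1}{262398} = - \frac{255011}{131199}$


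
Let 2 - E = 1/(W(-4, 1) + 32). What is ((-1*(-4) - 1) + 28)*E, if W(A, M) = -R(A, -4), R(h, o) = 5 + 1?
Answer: 1581/26 ≈ 60.808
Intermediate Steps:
R(h, o) = 6
W(A, M) = -6 (W(A, M) = -1*6 = -6)
E = 51/26 (E = 2 - 1/(-6 + 32) = 2 - 1/26 = 51/26 ≈ 1.9615)
((-1*(-4) - 1) + 28)*E = ((-1*(-4) - 1) + 28)*(51/26) = ((4 - 1) + 28)*(51/26) = (3 + 28)*(51/26) = 31*(51/26) = 1581/26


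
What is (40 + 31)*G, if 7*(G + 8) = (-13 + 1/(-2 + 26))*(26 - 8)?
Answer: -82147/28 ≈ -2933.8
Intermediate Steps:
G = -1157/28 (G = -8 + ((-13 + 1/(-2 + 26))*(26 - 8))/7 = -8 + ((-13 + 1/24)*18)/7 = -8 + (-311/24*18)/7 = -8 + (⅐)*(-933/4) = -8 - 933/28 = -1157/28 ≈ -41.321)
(40 + 31)*G = (40 + 31)*(-1157/28) = 71*(-1157/28) = -82147/28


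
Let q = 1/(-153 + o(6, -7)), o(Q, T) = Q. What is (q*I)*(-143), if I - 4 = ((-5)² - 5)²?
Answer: 57772/147 ≈ 393.01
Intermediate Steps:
q = -1/147 (q = 1/(-153 + 6) = 1/(-147) = -1/147 ≈ -0.0068027)
I = 404 (I = 4 + ((-5)² - 5)² = 4 + (25 - 5)² = 4 + 20² = 4 + 400 = 404)
(q*I)*(-143) = -1/147*404*(-143) = -404/147*(-143) = 57772/147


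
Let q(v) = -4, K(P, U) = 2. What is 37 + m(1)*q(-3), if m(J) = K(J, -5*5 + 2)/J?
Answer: 29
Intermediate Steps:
m(J) = 2/J
37 + m(1)*q(-3) = 37 + (2/1)*(-4) = 37 + (2*1)*(-4) = 37 + 2*(-4) = 37 - 8 = 29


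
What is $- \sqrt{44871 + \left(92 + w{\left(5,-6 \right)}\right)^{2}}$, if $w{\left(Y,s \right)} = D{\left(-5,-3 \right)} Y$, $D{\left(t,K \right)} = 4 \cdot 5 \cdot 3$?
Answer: $- \sqrt{198535} \approx -445.57$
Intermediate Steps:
$D{\left(t,K \right)} = 60$ ($D{\left(t,K \right)} = 20 \cdot 3 = 60$)
$w{\left(Y,s \right)} = 60 Y$
$- \sqrt{44871 + \left(92 + w{\left(5,-6 \right)}\right)^{2}} = - \sqrt{44871 + \left(92 + 60 \cdot 5\right)^{2}} = - \sqrt{44871 + \left(92 + 300\right)^{2}} = - \sqrt{44871 + 392^{2}} = - \sqrt{44871 + 153664} = - \sqrt{198535}$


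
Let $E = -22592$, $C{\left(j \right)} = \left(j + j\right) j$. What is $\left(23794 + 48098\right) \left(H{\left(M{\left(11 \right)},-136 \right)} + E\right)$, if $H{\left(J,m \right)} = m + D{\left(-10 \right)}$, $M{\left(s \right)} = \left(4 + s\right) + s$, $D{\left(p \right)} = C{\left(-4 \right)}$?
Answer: $-1631660832$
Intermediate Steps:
$C{\left(j \right)} = 2 j^{2}$ ($C{\left(j \right)} = 2 j j = 2 j^{2}$)
$D{\left(p \right)} = 32$ ($D{\left(p \right)} = 2 \left(-4\right)^{2} = 2 \cdot 16 = 32$)
$M{\left(s \right)} = 4 + 2 s$
$H{\left(J,m \right)} = 32 + m$ ($H{\left(J,m \right)} = m + 32 = 32 + m$)
$\left(23794 + 48098\right) \left(H{\left(M{\left(11 \right)},-136 \right)} + E\right) = \left(23794 + 48098\right) \left(\left(32 - 136\right) - 22592\right) = 71892 \left(-104 - 22592\right) = 71892 \left(-22696\right) = -1631660832$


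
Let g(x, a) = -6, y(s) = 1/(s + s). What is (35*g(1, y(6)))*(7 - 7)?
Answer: 0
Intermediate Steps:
y(s) = 1/(2*s)
(35*g(1, y(6)))*(7 - 7) = (35*(-6))*(7 - 7) = -210*0 = 0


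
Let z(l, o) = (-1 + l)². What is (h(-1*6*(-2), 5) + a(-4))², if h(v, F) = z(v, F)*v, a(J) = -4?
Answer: 2096704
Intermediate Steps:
h(v, F) = v*(-1 + v)² (h(v, F) = (-1 + v)²*v = v*(-1 + v)²)
(h(-1*6*(-2), 5) + a(-4))² = ((-1*6*(-2))*(-1 - 1*6*(-2))² - 4)² = ((-6*(-2))*(-1 - 6*(-2))² - 4)² = (12*(-1 + 12)² - 4)² = (12*11² - 4)² = (12*121 - 4)² = (1452 - 4)² = 1448² = 2096704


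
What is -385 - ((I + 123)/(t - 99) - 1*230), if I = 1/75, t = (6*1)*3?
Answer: -932399/6075 ≈ -153.48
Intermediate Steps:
t = 18 (t = 6*3 = 18)
I = 1/75 ≈ 0.013333
-385 - ((I + 123)/(t - 99) - 1*230) = -385 - ((1/75 + 123)/(18 - 99) - 1*230) = -385 - ((9226/75)/(-81) - 230) = -385 - ((9226/75)*(-1/81) - 230) = -385 - (-9226/6075 - 230) = -385 - 1*(-1406476/6075) = -385 + 1406476/6075 = -932399/6075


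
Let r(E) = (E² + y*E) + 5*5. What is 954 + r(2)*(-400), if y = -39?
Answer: 20554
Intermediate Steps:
r(E) = 25 + E² - 39*E (r(E) = (E² - 39*E) + 5*5 = (E² - 39*E) + 25 = 25 + E² - 39*E)
954 + r(2)*(-400) = 954 + (25 + 2² - 39*2)*(-400) = 954 + (25 + 4 - 78)*(-400) = 954 - 49*(-400) = 954 + 19600 = 20554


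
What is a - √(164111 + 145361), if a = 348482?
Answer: 348482 - 4*√19342 ≈ 3.4793e+5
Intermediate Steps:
a - √(164111 + 145361) = 348482 - √(164111 + 145361) = 348482 - √309472 = 348482 - 4*√19342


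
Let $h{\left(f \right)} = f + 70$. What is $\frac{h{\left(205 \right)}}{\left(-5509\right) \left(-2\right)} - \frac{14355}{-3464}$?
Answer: $\frac{79557995}{19083176} \approx 4.169$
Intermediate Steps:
$h{\left(f \right)} = 70 + f$
$\frac{h{\left(205 \right)}}{\left(-5509\right) \left(-2\right)} - \frac{14355}{-3464} = \frac{70 + 205}{\left(-5509\right) \left(-2\right)} - \frac{14355}{-3464} = \frac{275}{11018} - - \frac{14355}{3464} = 275 \cdot \frac{1}{11018} + \frac{14355}{3464} = \frac{275}{11018} + \frac{14355}{3464} = \frac{79557995}{19083176}$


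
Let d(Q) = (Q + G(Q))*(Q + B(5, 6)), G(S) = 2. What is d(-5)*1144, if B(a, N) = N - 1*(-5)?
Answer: -20592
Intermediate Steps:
B(a, N) = 5 + N (B(a, N) = N + 5 = 5 + N)
d(Q) = (2 + Q)*(11 + Q) (d(Q) = (Q + 2)*(Q + (5 + 6)) = (2 + Q)*(Q + 11) = (2 + Q)*(11 + Q))
d(-5)*1144 = (22 + (-5)² + 13*(-5))*1144 = (22 + 25 - 65)*1144 = -18*1144 = -20592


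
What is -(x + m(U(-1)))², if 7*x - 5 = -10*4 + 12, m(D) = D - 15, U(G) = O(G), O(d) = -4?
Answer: -24336/49 ≈ -496.65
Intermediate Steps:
U(G) = -4
m(D) = -15 + D
x = -23/7 (x = 5/7 + (-10*4 + 12)/7 = 5/7 + (-40 + 12)/7 = 5/7 + (⅐)*(-28) = 5/7 - 4 = -23/7 ≈ -3.2857)
-(x + m(U(-1)))² = -(-23/7 + (-15 - 4))² = -(-23/7 - 19)² = -(-156/7)² = -1*24336/49 = -24336/49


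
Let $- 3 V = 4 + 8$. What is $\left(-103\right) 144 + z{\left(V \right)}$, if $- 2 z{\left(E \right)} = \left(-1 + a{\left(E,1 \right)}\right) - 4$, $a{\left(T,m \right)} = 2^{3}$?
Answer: $- \frac{29667}{2} \approx -14834.0$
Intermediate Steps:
$a{\left(T,m \right)} = 8$
$V = -4$ ($V = - \frac{4 + 8}{3} = \left(- \frac{1}{3}\right) 12 = -4$)
$z{\left(E \right)} = - \frac{3}{2}$ ($z{\left(E \right)} = - \frac{\left(-1 + 8\right) - 4}{2} = - \frac{7 - 4}{2} = \left(- \frac{1}{2}\right) 3 = - \frac{3}{2}$)
$\left(-103\right) 144 + z{\left(V \right)} = \left(-103\right) 144 - \frac{3}{2} = -14832 - \frac{3}{2} = - \frac{29667}{2}$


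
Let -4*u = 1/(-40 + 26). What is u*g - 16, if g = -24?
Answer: -115/7 ≈ -16.429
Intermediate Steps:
u = 1/56 (u = -1/(4*(-40 + 26)) = -¼/(-14) = -¼*(-1/14) = 1/56 ≈ 0.017857)
u*g - 16 = (1/56)*(-24) - 16 = -3/7 - 16 = -115/7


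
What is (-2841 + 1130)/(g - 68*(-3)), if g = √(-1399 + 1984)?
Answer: -116348/13677 + 1711*√65/13677 ≈ -7.4982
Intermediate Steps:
g = 3*√65 (g = √585 = 3*√65 ≈ 24.187)
(-2841 + 1130)/(g - 68*(-3)) = (-2841 + 1130)/(3*√65 - 68*(-3)) = -1711/(3*√65 + 204) = -1711/(204 + 3*√65)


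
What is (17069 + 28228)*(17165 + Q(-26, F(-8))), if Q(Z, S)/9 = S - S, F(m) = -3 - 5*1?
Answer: 777523005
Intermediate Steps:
F(m) = -8 (F(m) = -3 - 5 = -8)
Q(Z, S) = 0 (Q(Z, S) = 9*(S - S) = 9*0 = 0)
(17069 + 28228)*(17165 + Q(-26, F(-8))) = (17069 + 28228)*(17165 + 0) = 45297*17165 = 777523005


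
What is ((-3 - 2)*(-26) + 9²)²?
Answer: 44521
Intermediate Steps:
((-3 - 2)*(-26) + 9²)² = (-5*(-26) + 81)² = (130 + 81)² = 211² = 44521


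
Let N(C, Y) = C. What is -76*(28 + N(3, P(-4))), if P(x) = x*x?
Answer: -2356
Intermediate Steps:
P(x) = x**2
-76*(28 + N(3, P(-4))) = -76*(28 + 3) = -76*31 = -2356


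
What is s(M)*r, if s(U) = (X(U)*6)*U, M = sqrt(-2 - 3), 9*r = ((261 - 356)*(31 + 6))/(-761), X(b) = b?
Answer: -35150/2283 ≈ -15.396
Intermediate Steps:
r = 3515/6849 (r = (((261 - 356)*(31 + 6))/(-761))/9 = (-95*37*(-1/761))/9 = (-3515*(-1/761))/9 = (1/9)*(3515/761) = 3515/6849 ≈ 0.51321)
M = I*sqrt(5) (M = sqrt(-5) = I*sqrt(5) ≈ 2.2361*I)
s(U) = 6*U**2 (s(U) = (U*6)*U = (6*U)*U = 6*U**2)
s(M)*r = (6*(I*sqrt(5))**2)*(3515/6849) = (6*(-5))*(3515/6849) = -30*3515/6849 = -35150/2283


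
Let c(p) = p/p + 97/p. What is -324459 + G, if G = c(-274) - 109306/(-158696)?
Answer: -3527074154525/10870676 ≈ -3.2446e+5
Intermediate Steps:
c(p) = 1 + 97/p
G = 14509759/10870676 (G = (97 - 274)/(-274) - 109306/(-158696) = -1/274*(-177) - 109306*(-1)/158696 = 177/274 - 1*(-54653/79348) = 177/274 + 54653/79348 = 14509759/10870676 ≈ 1.3348)
-324459 + G = -324459 + 14509759/10870676 = -3527074154525/10870676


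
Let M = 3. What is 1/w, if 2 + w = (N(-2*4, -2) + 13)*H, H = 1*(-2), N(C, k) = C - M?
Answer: -⅙ ≈ -0.16667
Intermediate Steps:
N(C, k) = -3 + C (N(C, k) = C - 1*3 = C - 3 = -3 + C)
H = -2
w = -6 (w = -2 + ((-3 - 2*4) + 13)*(-2) = -2 + ((-3 - 8) + 13)*(-2) = -2 + (-11 + 13)*(-2) = -2 + 2*(-2) = -2 - 4 = -6)
1/w = 1/(-6) = -⅙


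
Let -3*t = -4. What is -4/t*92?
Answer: -276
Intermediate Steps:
t = 4/3 (t = -1/3*(-4) = 4/3 ≈ 1.3333)
-4/t*92 = -4/4/3*92 = -4*3/4*92 = -3*92 = -276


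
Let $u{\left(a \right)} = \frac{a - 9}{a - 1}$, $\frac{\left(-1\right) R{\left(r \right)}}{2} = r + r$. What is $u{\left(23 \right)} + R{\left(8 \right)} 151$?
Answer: $- \frac{53145}{11} \approx -4831.4$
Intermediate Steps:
$R{\left(r \right)} = - 4 r$ ($R{\left(r \right)} = - 2 \left(r + r\right) = - 2 \cdot 2 r = - 4 r$)
$u{\left(a \right)} = \frac{-9 + a}{-1 + a}$
$u{\left(23 \right)} + R{\left(8 \right)} 151 = \frac{-9 + 23}{-1 + 23} + \left(-4\right) 8 \cdot 151 = \frac{1}{22} \cdot 14 - 4832 = \frac{7}{11} - 4832 = - \frac{53145}{11}$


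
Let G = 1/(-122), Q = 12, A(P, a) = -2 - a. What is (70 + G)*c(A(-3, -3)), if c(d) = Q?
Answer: 51234/61 ≈ 839.90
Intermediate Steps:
c(d) = 12
G = -1/122 ≈ -0.0081967
(70 + G)*c(A(-3, -3)) = (70 - 1/122)*12 = (8539/122)*12 = 51234/61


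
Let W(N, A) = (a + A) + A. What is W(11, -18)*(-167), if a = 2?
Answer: 5678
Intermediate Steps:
W(N, A) = 2 + 2*A (W(N, A) = (2 + A) + A = 2 + 2*A)
W(11, -18)*(-167) = (2 + 2*(-18))*(-167) = (2 - 36)*(-167) = -34*(-167) = 5678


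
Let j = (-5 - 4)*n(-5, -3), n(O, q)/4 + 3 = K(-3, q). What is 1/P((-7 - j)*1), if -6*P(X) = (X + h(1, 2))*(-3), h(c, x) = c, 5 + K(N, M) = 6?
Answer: -1/39 ≈ -0.025641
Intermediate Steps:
K(N, M) = 1 (K(N, M) = -5 + 6 = 1)
n(O, q) = -8 (n(O, q) = -12 + 4*1 = -12 + 4 = -8)
j = 72 (j = (-5 - 4)*(-8) = -9*(-8) = 72)
P(X) = 1/2 + X/2 (P(X) = -(X + 1)*(-3)/6 = -(1 + X)*(-3)/6 = -(-3 - 3*X)/6 = 1/2 + X/2)
1/P((-7 - j)*1) = 1/(1/2 + ((-7 - 1*72)*1)/2) = 1/(1/2 + ((-7 - 72)*1)/2) = 1/(1/2 + (-79*1)/2) = 1/(1/2 + (1/2)*(-79)) = 1/(1/2 - 79/2) = 1/(-39) = -1/39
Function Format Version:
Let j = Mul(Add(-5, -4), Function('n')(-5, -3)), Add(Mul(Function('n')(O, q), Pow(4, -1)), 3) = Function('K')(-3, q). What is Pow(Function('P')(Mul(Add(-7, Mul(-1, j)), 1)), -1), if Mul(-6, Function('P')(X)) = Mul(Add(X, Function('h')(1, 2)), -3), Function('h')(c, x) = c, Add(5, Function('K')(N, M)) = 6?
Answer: Rational(-1, 39) ≈ -0.025641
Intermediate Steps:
Function('K')(N, M) = 1 (Function('K')(N, M) = Add(-5, 6) = 1)
Function('n')(O, q) = -8 (Function('n')(O, q) = Add(-12, Mul(4, 1)) = Add(-12, 4) = -8)
j = 72 (j = Mul(Add(-5, -4), -8) = Mul(-9, -8) = 72)
Function('P')(X) = Add(Rational(1, 2), Mul(Rational(1, 2), X)) (Function('P')(X) = Mul(Rational(-1, 6), Mul(Add(X, 1), -3)) = Mul(Rational(-1, 6), Mul(Add(1, X), -3)) = Mul(Rational(-1, 6), Add(-3, Mul(-3, X))) = Add(Rational(1, 2), Mul(Rational(1, 2), X)))
Pow(Function('P')(Mul(Add(-7, Mul(-1, j)), 1)), -1) = Pow(Add(Rational(1, 2), Mul(Rational(1, 2), Mul(Add(-7, Mul(-1, 72)), 1))), -1) = Pow(Add(Rational(1, 2), Mul(Rational(1, 2), Mul(Add(-7, -72), 1))), -1) = Pow(Add(Rational(1, 2), Mul(Rational(1, 2), Mul(-79, 1))), -1) = Pow(Add(Rational(1, 2), Mul(Rational(1, 2), -79)), -1) = Pow(Add(Rational(1, 2), Rational(-79, 2)), -1) = Pow(-39, -1) = Rational(-1, 39)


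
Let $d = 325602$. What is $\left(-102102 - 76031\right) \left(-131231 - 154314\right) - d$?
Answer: $50864661883$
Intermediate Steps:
$\left(-102102 - 76031\right) \left(-131231 - 154314\right) - d = \left(-102102 - 76031\right) \left(-131231 - 154314\right) - 325602 = \left(-178133\right) \left(-285545\right) - 325602 = 50864987485 - 325602 = 50864661883$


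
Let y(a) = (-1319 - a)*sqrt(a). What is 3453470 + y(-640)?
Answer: 3453470 - 5432*I*sqrt(10) ≈ 3.4535e+6 - 17178.0*I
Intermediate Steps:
y(a) = sqrt(a)*(-1319 - a)
3453470 + y(-640) = 3453470 + sqrt(-640)*(-1319 - 1*(-640)) = 3453470 + (8*I*sqrt(10))*(-1319 + 640) = 3453470 + (8*I*sqrt(10))*(-679) = 3453470 - 5432*I*sqrt(10)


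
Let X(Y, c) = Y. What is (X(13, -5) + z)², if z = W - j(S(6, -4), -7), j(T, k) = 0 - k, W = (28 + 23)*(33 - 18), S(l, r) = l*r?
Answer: 594441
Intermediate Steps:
W = 765 (W = 51*15 = 765)
j(T, k) = -k
z = 758 (z = 765 - (-1)*(-7) = 765 - 1*7 = 765 - 7 = 758)
(X(13, -5) + z)² = (13 + 758)² = 771² = 594441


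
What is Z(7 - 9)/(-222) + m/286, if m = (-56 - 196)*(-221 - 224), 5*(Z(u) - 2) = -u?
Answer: 10372664/26455 ≈ 392.09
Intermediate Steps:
Z(u) = 2 - u/5 (Z(u) = 2 + (-u)/5 = 2 - u/5)
m = 112140 (m = -252*(-445) = 112140)
Z(7 - 9)/(-222) + m/286 = (2 - (7 - 9)/5)/(-222) + 112140/286 = (2 - ⅕*(-2))*(-1/222) + 112140*(1/286) = (2 + ⅖)*(-1/222) + 56070/143 = (12/5)*(-1/222) + 56070/143 = -2/185 + 56070/143 = 10372664/26455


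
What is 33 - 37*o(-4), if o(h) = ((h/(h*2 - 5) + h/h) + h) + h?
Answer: 3648/13 ≈ 280.62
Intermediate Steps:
o(h) = 1 + 2*h + h/(-5 + 2*h) (o(h) = ((h/(2*h - 5) + 1) + h) + h = ((h/(-5 + 2*h) + 1) + h) + h = ((1 + h/(-5 + 2*h)) + h) + h = (1 + h + h/(-5 + 2*h)) + h = 1 + 2*h + h/(-5 + 2*h))
33 - 37*o(-4) = 33 - 37*(-5 - 7*(-4) + 4*(-4)**2)/(-5 + 2*(-4)) = 33 - 37*(-5 + 28 + 4*16)/(-5 - 8) = 33 - 37*(-5 + 28 + 64)/(-13) = 33 - (-37)*87/13 = 33 - 37*(-87/13) = 33 + 3219/13 = 3648/13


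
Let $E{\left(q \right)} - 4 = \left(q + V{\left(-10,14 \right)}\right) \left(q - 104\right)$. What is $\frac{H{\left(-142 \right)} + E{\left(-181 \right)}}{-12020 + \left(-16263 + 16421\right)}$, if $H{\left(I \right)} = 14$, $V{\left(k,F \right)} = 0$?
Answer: $- \frac{17201}{3954} \approx -4.3503$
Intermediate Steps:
$E{\left(q \right)} = 4 + q \left(-104 + q\right)$ ($E{\left(q \right)} = 4 + \left(q + 0\right) \left(q - 104\right) = 4 + q \left(-104 + q\right)$)
$\frac{H{\left(-142 \right)} + E{\left(-181 \right)}}{-12020 + \left(-16263 + 16421\right)} = \frac{14 + \left(4 + \left(-181\right)^{2} - -18824\right)}{-12020 + \left(-16263 + 16421\right)} = \frac{14 + \left(4 + 32761 + 18824\right)}{-12020 + 158} = \frac{14 + 51589}{-11862} = 51603 \left(- \frac{1}{11862}\right) = - \frac{17201}{3954}$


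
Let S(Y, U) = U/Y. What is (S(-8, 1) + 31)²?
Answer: 61009/64 ≈ 953.27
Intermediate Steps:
(S(-8, 1) + 31)² = (1/(-8) + 31)² = (1*(-⅛) + 31)² = (-⅛ + 31)² = (247/8)² = 61009/64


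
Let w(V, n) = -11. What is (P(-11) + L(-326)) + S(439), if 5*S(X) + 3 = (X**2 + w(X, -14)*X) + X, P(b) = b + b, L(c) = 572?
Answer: 191078/5 ≈ 38216.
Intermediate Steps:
P(b) = 2*b
S(X) = -3/5 - 2*X + X**2/5 (S(X) = -3/5 + ((X**2 - 11*X) + X)/5 = -3/5 + (X**2 - 10*X)/5 = -3/5 + (-2*X + X**2/5) = -3/5 - 2*X + X**2/5)
(P(-11) + L(-326)) + S(439) = (2*(-11) + 572) + (-3/5 - 2*439 + (1/5)*439**2) = (-22 + 572) + (-3/5 - 878 + (1/5)*192721) = 550 + (-3/5 - 878 + 192721/5) = 550 + 188328/5 = 191078/5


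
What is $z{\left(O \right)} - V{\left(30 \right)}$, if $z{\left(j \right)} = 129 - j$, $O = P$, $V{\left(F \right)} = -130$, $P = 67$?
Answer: $192$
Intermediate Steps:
$O = 67$
$z{\left(O \right)} - V{\left(30 \right)} = \left(129 - 67\right) - -130 = \left(129 - 67\right) + 130 = 62 + 130 = 192$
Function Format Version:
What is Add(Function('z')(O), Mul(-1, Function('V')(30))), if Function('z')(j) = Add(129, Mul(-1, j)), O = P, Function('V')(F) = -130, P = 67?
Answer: 192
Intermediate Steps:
O = 67
Add(Function('z')(O), Mul(-1, Function('V')(30))) = Add(Add(129, Mul(-1, 67)), Mul(-1, -130)) = Add(Add(129, -67), 130) = Add(62, 130) = 192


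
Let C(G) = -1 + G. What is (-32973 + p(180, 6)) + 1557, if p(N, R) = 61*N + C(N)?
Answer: -20257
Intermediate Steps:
p(N, R) = -1 + 62*N (p(N, R) = 61*N + (-1 + N) = -1 + 62*N)
(-32973 + p(180, 6)) + 1557 = (-32973 + (-1 + 62*180)) + 1557 = (-32973 + (-1 + 11160)) + 1557 = (-32973 + 11159) + 1557 = -21814 + 1557 = -20257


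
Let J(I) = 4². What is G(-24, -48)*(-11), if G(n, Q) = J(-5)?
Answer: -176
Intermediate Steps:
J(I) = 16
G(n, Q) = 16
G(-24, -48)*(-11) = 16*(-11) = -176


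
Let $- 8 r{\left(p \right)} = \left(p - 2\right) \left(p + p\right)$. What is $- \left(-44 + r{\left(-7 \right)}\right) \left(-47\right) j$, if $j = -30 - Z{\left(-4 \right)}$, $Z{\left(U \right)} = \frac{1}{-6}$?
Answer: $\frac{2010707}{24} \approx 83780.0$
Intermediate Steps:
$r{\left(p \right)} = - \frac{p \left(-2 + p\right)}{4}$ ($r{\left(p \right)} = - \frac{\left(p - 2\right) \left(p + p\right)}{8} = - \frac{\left(-2 + p\right) 2 p}{8} = - \frac{2 p \left(-2 + p\right)}{8} = - \frac{p \left(-2 + p\right)}{4}$)
$Z{\left(U \right)} = - \frac{1}{6}$
$j = - \frac{179}{6}$ ($j = -30 - - \frac{1}{6} = -30 + \frac{1}{6} = - \frac{179}{6} \approx -29.833$)
$- \left(-44 + r{\left(-7 \right)}\right) \left(-47\right) j = - \frac{\left(-44 + \frac{1}{4} \left(-7\right) \left(2 - -7\right)\right) \left(-47\right) \left(-179\right)}{6} = - \frac{\left(-44 + \frac{1}{4} \left(-7\right) \left(2 + 7\right)\right) \left(-47\right) \left(-179\right)}{6} = - \frac{\left(-44 + \frac{1}{4} \left(-7\right) 9\right) \left(-47\right) \left(-179\right)}{6} = - \frac{\left(-44 - \frac{63}{4}\right) \left(-47\right) \left(-179\right)}{6} = - \frac{\left(- \frac{239}{4}\right) \left(-47\right) \left(-179\right)}{6} = - \frac{11233 \left(-179\right)}{4 \cdot 6} = \left(-1\right) \left(- \frac{2010707}{24}\right) = \frac{2010707}{24}$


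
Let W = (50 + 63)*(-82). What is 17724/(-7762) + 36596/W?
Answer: -112072184/17980673 ≈ -6.2329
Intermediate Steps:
W = -9266 (W = 113*(-82) = -9266)
17724/(-7762) + 36596/W = 17724/(-7762) + 36596/(-9266) = 17724*(-1/7762) + 36596*(-1/9266) = -8862/3881 - 18298/4633 = -112072184/17980673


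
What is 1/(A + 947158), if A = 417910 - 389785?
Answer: 1/975283 ≈ 1.0253e-6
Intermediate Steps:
A = 28125
1/(A + 947158) = 1/(28125 + 947158) = 1/975283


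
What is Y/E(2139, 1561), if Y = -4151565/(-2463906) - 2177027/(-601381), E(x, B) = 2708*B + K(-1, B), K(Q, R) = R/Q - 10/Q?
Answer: 201555440993/160546712725635038 ≈ 1.2554e-6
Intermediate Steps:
K(Q, R) = -10/Q + R/Q
E(x, B) = 10 + 2707*B (E(x, B) = 2708*B + (-10 + B)/(-1) = 2708*B - (-10 + B) = 2708*B + (10 - B) = 10 + 2707*B)
Y = 2620220732909/493915418062 (Y = -4151565*(-1/2463906) - 2177027*(-1/601381) = 1383855/821302 + 2177027/601381 = 2620220732909/493915418062 ≈ 5.3050)
Y/E(2139, 1561) = 2620220732909/(493915418062*(10 + 2707*1561)) = 2620220732909/(493915418062*(10 + 4225627)) = (2620220732909/493915418062)/4225637 = (2620220732909/493915418062)*(1/4225637) = 201555440993/160546712725635038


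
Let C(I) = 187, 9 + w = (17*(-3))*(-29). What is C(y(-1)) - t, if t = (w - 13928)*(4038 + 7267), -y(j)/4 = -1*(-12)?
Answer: 140837877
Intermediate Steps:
w = 1470 (w = -9 + (17*(-3))*(-29) = -9 - 51*(-29) = -9 + 1479 = 1470)
y(j) = -48 (y(j) = -(-4)*(-12) = -4*12 = -48)
t = -140837690 (t = (1470 - 13928)*(4038 + 7267) = -12458*11305 = -140837690)
C(y(-1)) - t = 187 - 1*(-140837690) = 187 + 140837690 = 140837877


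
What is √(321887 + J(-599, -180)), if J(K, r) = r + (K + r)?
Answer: 4*√20058 ≈ 566.50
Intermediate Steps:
J(K, r) = K + 2*r
√(321887 + J(-599, -180)) = √(321887 + (-599 + 2*(-180))) = √(321887 + (-599 - 360)) = √(321887 - 959) = √320928 = 4*√20058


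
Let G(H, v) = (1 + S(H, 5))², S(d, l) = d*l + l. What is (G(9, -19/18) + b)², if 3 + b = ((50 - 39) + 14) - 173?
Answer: 6002500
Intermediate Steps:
S(d, l) = l + d*l
b = -151 (b = -3 + (((50 - 39) + 14) - 173) = -3 + ((11 + 14) - 173) = -3 + (25 - 173) = -3 - 148 = -151)
G(H, v) = (6 + 5*H)² (G(H, v) = (1 + 5*(1 + H))² = (1 + (5 + 5*H))² = (6 + 5*H)²)
(G(9, -19/18) + b)² = ((6 + 5*9)² - 151)² = ((6 + 45)² - 151)² = (51² - 151)² = (2601 - 151)² = 2450² = 6002500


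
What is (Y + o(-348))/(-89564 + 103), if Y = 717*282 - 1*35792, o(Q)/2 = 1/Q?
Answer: -28953947/15566214 ≈ -1.8601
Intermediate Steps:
o(Q) = 2/Q
Y = 166402 (Y = 202194 - 35792 = 166402)
(Y + o(-348))/(-89564 + 103) = (166402 + 2/(-348))/(-89564 + 103) = (166402 + 2*(-1/348))/(-89461) = (166402 - 1/174)*(-1/89461) = (28953947/174)*(-1/89461) = -28953947/15566214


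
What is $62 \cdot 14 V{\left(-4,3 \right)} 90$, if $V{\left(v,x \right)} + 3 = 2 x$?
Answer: $234360$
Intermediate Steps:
$V{\left(v,x \right)} = -3 + 2 x$
$62 \cdot 14 V{\left(-4,3 \right)} 90 = 62 \cdot 14 \left(-3 + 2 \cdot 3\right) 90 = 62 \cdot 14 \left(-3 + 6\right) 90 = 62 \cdot 14 \cdot 3 \cdot 90 = 62 \cdot 42 \cdot 90 = 2604 \cdot 90 = 234360$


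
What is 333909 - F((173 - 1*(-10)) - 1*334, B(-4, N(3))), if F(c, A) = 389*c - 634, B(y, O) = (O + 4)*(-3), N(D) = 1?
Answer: 393282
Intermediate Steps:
B(y, O) = -12 - 3*O (B(y, O) = (4 + O)*(-3) = -12 - 3*O)
F(c, A) = -634 + 389*c
333909 - F((173 - 1*(-10)) - 1*334, B(-4, N(3))) = 333909 - (-634 + 389*((173 - 1*(-10)) - 1*334)) = 333909 - (-634 + 389*((173 + 10) - 334)) = 333909 - (-634 + 389*(183 - 334)) = 333909 - (-634 + 389*(-151)) = 333909 - (-634 - 58739) = 333909 - 1*(-59373) = 333909 + 59373 = 393282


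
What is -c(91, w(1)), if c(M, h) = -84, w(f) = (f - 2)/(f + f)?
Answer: 84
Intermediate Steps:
w(f) = (-2 + f)/(2*f) (w(f) = (-2 + f)/((2*f)) = (-2 + f)*(1/(2*f)) = (-2 + f)/(2*f))
-c(91, w(1)) = -1*(-84) = 84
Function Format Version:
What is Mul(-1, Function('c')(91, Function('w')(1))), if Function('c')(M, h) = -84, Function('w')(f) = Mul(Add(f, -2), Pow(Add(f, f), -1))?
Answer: 84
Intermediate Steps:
Function('w')(f) = Mul(Rational(1, 2), Pow(f, -1), Add(-2, f)) (Function('w')(f) = Mul(Add(-2, f), Pow(Mul(2, f), -1)) = Mul(Add(-2, f), Mul(Rational(1, 2), Pow(f, -1))) = Mul(Rational(1, 2), Pow(f, -1), Add(-2, f)))
Mul(-1, Function('c')(91, Function('w')(1))) = Mul(-1, -84) = 84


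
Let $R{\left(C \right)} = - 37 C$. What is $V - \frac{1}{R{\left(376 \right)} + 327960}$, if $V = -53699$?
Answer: $- \frac{16864063553}{314048} \approx -53699.0$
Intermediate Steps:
$V - \frac{1}{R{\left(376 \right)} + 327960} = -53699 - \frac{1}{\left(-37\right) 376 + 327960} = -53699 - \frac{1}{-13912 + 327960} = -53699 - \frac{1}{314048} = - \frac{16864063553}{314048}$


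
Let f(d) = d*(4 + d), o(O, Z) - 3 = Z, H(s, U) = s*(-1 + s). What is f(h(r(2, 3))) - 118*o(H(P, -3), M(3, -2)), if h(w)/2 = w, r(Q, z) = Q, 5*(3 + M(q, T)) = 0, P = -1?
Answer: 32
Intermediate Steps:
M(q, T) = -3 (M(q, T) = -3 + (1/5)*0 = -3 + 0 = -3)
h(w) = 2*w
o(O, Z) = 3 + Z
f(h(r(2, 3))) - 118*o(H(P, -3), M(3, -2)) = (2*2)*(4 + 2*2) - 118*(3 - 3) = 4*(4 + 4) - 118*0 = 4*8 + 0 = 32 + 0 = 32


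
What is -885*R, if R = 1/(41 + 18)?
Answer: -15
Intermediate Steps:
R = 1/59 ≈ 0.016949
-885*R = -885*1/59 = -15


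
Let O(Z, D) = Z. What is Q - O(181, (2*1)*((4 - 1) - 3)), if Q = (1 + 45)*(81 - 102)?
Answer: -1147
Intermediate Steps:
Q = -966 (Q = 46*(-21) = -966)
Q - O(181, (2*1)*((4 - 1) - 3)) = -966 - 1*181 = -966 - 181 = -1147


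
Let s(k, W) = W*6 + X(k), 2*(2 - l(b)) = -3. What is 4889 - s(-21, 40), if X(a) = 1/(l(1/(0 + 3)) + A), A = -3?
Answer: 4647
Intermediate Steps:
l(b) = 7/2 (l(b) = 2 - ½*(-3) = 2 + 3/2 = 7/2)
X(a) = 2 (X(a) = 1/(7/2 - 3) = 1/(½) = 2)
s(k, W) = 2 + 6*W (s(k, W) = W*6 + 2 = 6*W + 2 = 2 + 6*W)
4889 - s(-21, 40) = 4889 - (2 + 6*40) = 4889 - (2 + 240) = 4889 - 1*242 = 4889 - 242 = 4647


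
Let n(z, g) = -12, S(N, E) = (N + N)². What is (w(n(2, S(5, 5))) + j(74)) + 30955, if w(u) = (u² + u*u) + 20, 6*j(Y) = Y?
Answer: 93826/3 ≈ 31275.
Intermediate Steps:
j(Y) = Y/6
S(N, E) = 4*N² (S(N, E) = (2*N)² = 4*N²)
w(u) = 20 + 2*u² (w(u) = (u² + u²) + 20 = 2*u² + 20 = 20 + 2*u²)
(w(n(2, S(5, 5))) + j(74)) + 30955 = ((20 + 2*(-12)²) + (⅙)*74) + 30955 = ((20 + 2*144) + 37/3) + 30955 = ((20 + 288) + 37/3) + 30955 = (308 + 37/3) + 30955 = 961/3 + 30955 = 93826/3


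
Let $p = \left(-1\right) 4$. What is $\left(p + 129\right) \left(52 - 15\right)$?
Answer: $4625$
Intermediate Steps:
$p = -4$
$\left(p + 129\right) \left(52 - 15\right) = \left(-4 + 129\right) \left(52 - 15\right) = 125 \left(52 - 15\right) = 125 \cdot 37 = 4625$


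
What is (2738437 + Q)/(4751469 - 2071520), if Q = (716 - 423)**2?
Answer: 2824286/2679949 ≈ 1.0539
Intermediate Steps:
Q = 85849 (Q = 293**2 = 85849)
(2738437 + Q)/(4751469 - 2071520) = (2738437 + 85849)/(4751469 - 2071520) = 2824286/2679949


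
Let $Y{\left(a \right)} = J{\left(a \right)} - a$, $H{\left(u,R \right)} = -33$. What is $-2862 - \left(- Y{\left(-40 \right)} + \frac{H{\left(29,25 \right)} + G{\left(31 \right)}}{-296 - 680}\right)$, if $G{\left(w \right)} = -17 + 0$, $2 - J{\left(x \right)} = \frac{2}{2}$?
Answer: $- \frac{1376673}{488} \approx -2821.1$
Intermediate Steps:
$J{\left(x \right)} = 1$ ($J{\left(x \right)} = 2 - \frac{2}{2} = 2 - 2 \cdot \frac{1}{2} = 2 - 1 = 1$)
$G{\left(w \right)} = -17$
$Y{\left(a \right)} = 1 - a$
$-2862 - \left(- Y{\left(-40 \right)} + \frac{H{\left(29,25 \right)} + G{\left(31 \right)}}{-296 - 680}\right) = -2862 + \left(\left(1 - -40\right) - \frac{-33 - 17}{-296 - 680}\right) = -2862 + \left(\left(1 + 40\right) - - \frac{50}{-976}\right) = -2862 + \left(41 - \left(-50\right) \left(- \frac{1}{976}\right)\right) = -2862 + \left(41 - \frac{25}{488}\right) = -2862 + \frac{19983}{488} = - \frac{1376673}{488}$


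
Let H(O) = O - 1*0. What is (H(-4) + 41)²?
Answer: 1369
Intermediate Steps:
H(O) = O (H(O) = O + 0 = O)
(H(-4) + 41)² = (-4 + 41)² = 37² = 1369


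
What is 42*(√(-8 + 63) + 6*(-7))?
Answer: -1764 + 42*√55 ≈ -1452.5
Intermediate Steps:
42*(√(-8 + 63) + 6*(-7)) = 42*(√55 - 42) = 42*(-42 + √55) = -1764 + 42*√55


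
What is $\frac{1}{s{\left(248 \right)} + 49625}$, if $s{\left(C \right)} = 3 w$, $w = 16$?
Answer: $\frac{1}{49673} \approx 2.0132 \cdot 10^{-5}$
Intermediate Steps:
$s{\left(C \right)} = 48$ ($s{\left(C \right)} = 3 \cdot 16 = 48$)
$\frac{1}{s{\left(248 \right)} + 49625} = \frac{1}{48 + 49625} = \frac{1}{49673}$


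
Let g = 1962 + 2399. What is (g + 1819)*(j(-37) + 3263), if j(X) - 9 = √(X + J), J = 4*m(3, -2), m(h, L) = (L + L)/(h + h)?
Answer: 20220960 + 2060*I*√357 ≈ 2.0221e+7 + 38923.0*I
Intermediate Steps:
m(h, L) = L/h (m(h, L) = (2*L)/((2*h)) = (2*L)*(1/(2*h)) = L/h)
g = 4361
J = -8/3 (J = 4*(-2/3) = 4*(-2*⅓) = 4*(-⅔) = -8/3 ≈ -2.6667)
j(X) = 9 + √(-8/3 + X) (j(X) = 9 + √(X - 8/3) = 9 + √(-8/3 + X))
(g + 1819)*(j(-37) + 3263) = (4361 + 1819)*((9 + √(-24 + 9*(-37))/3) + 3263) = 6180*((9 + √(-24 - 333)/3) + 3263) = 6180*((9 + √(-357)/3) + 3263) = 6180*((9 + (I*√357)/3) + 3263) = 6180*((9 + I*√357/3) + 3263) = 6180*(3272 + I*√357/3) = 20220960 + 2060*I*√357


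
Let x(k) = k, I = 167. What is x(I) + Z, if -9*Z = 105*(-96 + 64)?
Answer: 1621/3 ≈ 540.33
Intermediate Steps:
Z = 1120/3 (Z = -35*(-96 + 64)/3 = -35*(-32)/3 = -1/9*(-3360) = 1120/3 ≈ 373.33)
x(I) + Z = 167 + 1120/3 = 1621/3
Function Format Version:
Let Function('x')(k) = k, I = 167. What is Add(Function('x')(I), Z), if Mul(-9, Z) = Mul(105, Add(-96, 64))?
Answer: Rational(1621, 3) ≈ 540.33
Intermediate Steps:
Z = Rational(1120, 3) (Z = Mul(Rational(-1, 9), Mul(105, Add(-96, 64))) = Mul(Rational(-1, 9), Mul(105, -32)) = Mul(Rational(-1, 9), -3360) = Rational(1120, 3) ≈ 373.33)
Add(Function('x')(I), Z) = Add(167, Rational(1120, 3)) = Rational(1621, 3)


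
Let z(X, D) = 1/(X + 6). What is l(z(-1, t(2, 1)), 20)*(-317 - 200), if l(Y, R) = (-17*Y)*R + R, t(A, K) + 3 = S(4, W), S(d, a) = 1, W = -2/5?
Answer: 24816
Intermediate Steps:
W = -⅖ (W = -2*⅕ = -⅖ ≈ -0.40000)
t(A, K) = -2 (t(A, K) = -3 + 1 = -2)
z(X, D) = 1/(6 + X)
l(Y, R) = R - 17*R*Y (l(Y, R) = -17*R*Y + R = R - 17*R*Y)
l(z(-1, t(2, 1)), 20)*(-317 - 200) = (20*(1 - 17/(6 - 1)))*(-317 - 200) = (20*(1 - 17/5))*(-517) = (20*(-12/5))*(-517) = -48*(-517) = 24816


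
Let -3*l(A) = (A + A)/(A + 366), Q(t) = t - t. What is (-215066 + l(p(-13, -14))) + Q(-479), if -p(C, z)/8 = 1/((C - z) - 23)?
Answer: -1300073974/6045 ≈ -2.1507e+5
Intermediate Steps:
Q(t) = 0
p(C, z) = -8/(-23 + C - z) (p(C, z) = -8/((C - z) - 23) = -8/(-23 + C - z))
l(A) = -2*A/(3*(366 + A)) (l(A) = -(A + A)/(3*(A + 366)) = -2*A/(3*(366 + A)))
(-215066 + l(p(-13, -14))) + Q(-479) = (-215066 - 2*8/(23 - 14 - 1*(-13))/(1098 + 3*(8/(23 - 14 - 1*(-13))))) + 0 = (-215066 - 2*8/(23 - 14 + 13)/(1098 + 3*(8/(23 - 14 + 13)))) + 0 = (-215066 - 2*8/22/(1098 + 3*(8/22))) + 0 = (-215066 - 2*8*(1/22)/(1098 + 3*(8*(1/22)))) + 0 = (-215066 - 2*4/11/(1098 + 3*(4/11))) + 0 = (-215066 - 2*4/11/(1098 + 12/11)) + 0 = (-215066 - 2*4/11/12090/11) + 0 = (-215066 - 2*4/11*11/12090) + 0 = (-215066 - 4/6045) + 0 = -1300073974/6045 + 0 = -1300073974/6045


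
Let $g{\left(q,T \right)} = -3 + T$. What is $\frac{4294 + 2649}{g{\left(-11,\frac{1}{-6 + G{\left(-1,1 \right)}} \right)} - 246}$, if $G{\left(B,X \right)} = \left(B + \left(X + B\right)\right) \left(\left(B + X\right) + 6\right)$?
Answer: $- \frac{83316}{2989} \approx -27.874$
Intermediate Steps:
$G{\left(B,X \right)} = \left(X + 2 B\right) \left(6 + B + X\right)$ ($G{\left(B,X \right)} = \left(B + \left(B + X\right)\right) \left(6 + B + X\right) = \left(X + 2 B\right) \left(6 + B + X\right)$)
$\frac{4294 + 2649}{g{\left(-11,\frac{1}{-6 + G{\left(-1,1 \right)}} \right)} - 246} = \frac{4294 + 2649}{\left(-3 + \frac{1}{-6 + \left(1^{2} + 2 \left(-1\right)^{2} + 6 \cdot 1 + 12 \left(-1\right) + 3 \left(-1\right) 1\right)}\right) - 246} = \frac{6943}{\left(-3 + \frac{1}{-6 + \left(1 + 2 \cdot 1 + 6 - 12 - 3\right)}\right) - 246} = \frac{6943}{\left(-3 + \frac{1}{-6 + \left(1 + 2 + 6 - 12 - 3\right)}\right) - 246} = \frac{6943}{\left(-3 + \frac{1}{-6 - 6}\right) - 246} = \frac{6943}{\left(-3 + \frac{1}{-12}\right) - 246} = \frac{6943}{\left(-3 - \frac{1}{12}\right) - 246} = \frac{6943}{- \frac{37}{12} - 246} = \frac{6943}{- \frac{2989}{12}} = 6943 \left(- \frac{12}{2989}\right) = - \frac{83316}{2989}$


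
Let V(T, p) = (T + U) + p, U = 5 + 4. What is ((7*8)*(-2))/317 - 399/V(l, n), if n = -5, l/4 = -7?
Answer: 41265/2536 ≈ 16.272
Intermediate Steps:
l = -28 (l = 4*(-7) = -28)
U = 9
V(T, p) = 9 + T + p (V(T, p) = (T + 9) + p = (9 + T) + p = 9 + T + p)
((7*8)*(-2))/317 - 399/V(l, n) = ((7*8)*(-2))/317 - 399/(9 - 28 - 5) = (56*(-2))*(1/317) - 399/(-24) = -112*1/317 - 399*(-1/24) = -112/317 + 133/8 = 41265/2536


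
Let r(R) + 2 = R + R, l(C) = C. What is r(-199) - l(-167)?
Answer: -233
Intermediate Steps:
r(R) = -2 + 2*R (r(R) = -2 + (R + R) = -2 + 2*R)
r(-199) - l(-167) = (-2 + 2*(-199)) - 1*(-167) = (-2 - 398) + 167 = -400 + 167 = -233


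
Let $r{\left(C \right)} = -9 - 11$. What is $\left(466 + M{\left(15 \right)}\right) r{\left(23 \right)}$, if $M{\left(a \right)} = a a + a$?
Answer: $-14120$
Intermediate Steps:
$r{\left(C \right)} = -20$
$M{\left(a \right)} = a + a^{2}$ ($M{\left(a \right)} = a^{2} + a = a + a^{2}$)
$\left(466 + M{\left(15 \right)}\right) r{\left(23 \right)} = \left(466 + 15 \left(1 + 15\right)\right) \left(-20\right) = \left(466 + 15 \cdot 16\right) \left(-20\right) = \left(466 + 240\right) \left(-20\right) = 706 \left(-20\right) = -14120$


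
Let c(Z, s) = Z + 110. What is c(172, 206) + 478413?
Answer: 478695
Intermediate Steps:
c(Z, s) = 110 + Z
c(172, 206) + 478413 = (110 + 172) + 478413 = 282 + 478413 = 478695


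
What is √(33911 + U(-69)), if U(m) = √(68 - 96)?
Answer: √(33911 + 2*I*√7) ≈ 184.15 + 0.014*I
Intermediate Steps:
U(m) = 2*I*√7 (U(m) = √(-28) = 2*I*√7)
√(33911 + U(-69)) = √(33911 + 2*I*√7)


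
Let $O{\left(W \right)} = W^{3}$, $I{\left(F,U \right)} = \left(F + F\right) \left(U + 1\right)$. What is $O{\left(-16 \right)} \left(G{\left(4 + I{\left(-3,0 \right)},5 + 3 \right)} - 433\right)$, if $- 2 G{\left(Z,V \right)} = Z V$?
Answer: $1740800$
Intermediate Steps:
$I{\left(F,U \right)} = 2 F \left(1 + U\right)$
$G{\left(Z,V \right)} = - \frac{V Z}{2}$ ($G{\left(Z,V \right)} = - \frac{Z V}{2} = - \frac{V Z}{2}$)
$O{\left(-16 \right)} \left(G{\left(4 + I{\left(-3,0 \right)},5 + 3 \right)} - 433\right) = \left(-16\right)^{3} \left(- \frac{\left(5 + 3\right) \left(4 + 2 \left(-3\right) \left(1 + 0\right)\right)}{2} - 433\right) = - 4096 \left(\left(- \frac{1}{2}\right) 8 \left(4 + 2 \left(-3\right) 1\right) - 433\right) = - 4096 \left(\left(- \frac{1}{2}\right) 8 \left(4 - 6\right) - 433\right) = - 4096 \left(\left(- \frac{1}{2}\right) 8 \left(-2\right) - 433\right) = - 4096 \left(8 - 433\right) = \left(-4096\right) \left(-425\right) = 1740800$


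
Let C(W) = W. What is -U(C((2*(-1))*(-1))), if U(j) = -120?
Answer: 120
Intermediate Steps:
-U(C((2*(-1))*(-1))) = -1*(-120) = 120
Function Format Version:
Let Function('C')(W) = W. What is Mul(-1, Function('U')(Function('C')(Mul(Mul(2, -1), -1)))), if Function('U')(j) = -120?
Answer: 120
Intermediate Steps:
Mul(-1, Function('U')(Function('C')(Mul(Mul(2, -1), -1)))) = Mul(-1, -120) = 120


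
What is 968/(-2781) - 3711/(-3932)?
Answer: 6514115/10934892 ≈ 0.59572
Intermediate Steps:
968/(-2781) - 3711/(-3932) = 968*(-1/2781) - 3711*(-1/3932) = -968/2781 + 3711/3932 = 6514115/10934892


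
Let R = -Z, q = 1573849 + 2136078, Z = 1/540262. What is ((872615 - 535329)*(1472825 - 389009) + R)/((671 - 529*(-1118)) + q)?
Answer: 197495995885444511/2324217929240 ≈ 84973.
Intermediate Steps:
Z = 1/540262 ≈ 1.8510e-6
q = 3709927
R = -1/540262 (R = -1*1/540262 = -1/540262 ≈ -1.8510e-6)
((872615 - 535329)*(1472825 - 389009) + R)/((671 - 529*(-1118)) + q) = ((872615 - 535329)*(1472825 - 389009) - 1/540262)/((671 - 529*(-1118)) + 3709927) = (337286*1083816 - 1/540262)/((671 + 591422) + 3709927) = (365555963376 - 1/540262)/(592093 + 3709927) = (197495995885444511/540262)/4302020 = (197495995885444511/540262)*(1/4302020) = 197495995885444511/2324217929240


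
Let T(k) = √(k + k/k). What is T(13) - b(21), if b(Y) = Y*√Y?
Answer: √14 - 21*√21 ≈ -92.492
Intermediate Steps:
T(k) = √(1 + k) (T(k) = √(k + 1) = √(1 + k))
b(Y) = Y^(3/2)
T(13) - b(21) = √(1 + 13) - 21^(3/2) = √14 - 21*√21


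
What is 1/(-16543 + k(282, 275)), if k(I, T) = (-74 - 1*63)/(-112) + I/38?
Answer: -2128/35185109 ≈ -6.0480e-5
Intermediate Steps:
k(I, T) = 137/112 + I/38 (k(I, T) = (-74 - 63)*(-1/112) + I*(1/38) = -137*(-1/112) + I/38 = 137/112 + I/38)
1/(-16543 + k(282, 275)) = 1/(-16543 + (137/112 + (1/38)*282)) = 1/(-16543 + (137/112 + 141/19)) = 1/(-16543 + 18395/2128) = 1/(-35185109/2128) = -2128/35185109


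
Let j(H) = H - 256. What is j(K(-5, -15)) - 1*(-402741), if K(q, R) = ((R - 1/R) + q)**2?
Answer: 90648526/225 ≈ 4.0288e+5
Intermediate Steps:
K(q, R) = (R + q - 1/R)**2 (K(q, R) = ((R - 1/R) + q)**2 = (R + q - 1/R)**2)
j(H) = -256 + H
j(K(-5, -15)) - 1*(-402741) = (-256 + (-1 + (-15)**2 - 15*(-5))**2/(-15)**2) - 1*(-402741) = (-256 + (-1 + 225 + 75)**2/225) + 402741 = (-256 + (1/225)*299**2) + 402741 = (-256 + (1/225)*89401) + 402741 = (-256 + 89401/225) + 402741 = 31801/225 + 402741 = 90648526/225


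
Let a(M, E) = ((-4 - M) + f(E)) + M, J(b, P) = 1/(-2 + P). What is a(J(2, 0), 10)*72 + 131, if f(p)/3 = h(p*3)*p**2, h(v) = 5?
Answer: 107843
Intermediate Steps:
f(p) = 15*p**2 (f(p) = 3*(5*p**2) = 15*p**2)
a(M, E) = -4 + 15*E**2 (a(M, E) = ((-4 - M) + 15*E**2) + M = (-4 - M + 15*E**2) + M = -4 + 15*E**2)
a(J(2, 0), 10)*72 + 131 = (-4 + 15*10**2)*72 + 131 = (-4 + 15*100)*72 + 131 = (-4 + 1500)*72 + 131 = 1496*72 + 131 = 107712 + 131 = 107843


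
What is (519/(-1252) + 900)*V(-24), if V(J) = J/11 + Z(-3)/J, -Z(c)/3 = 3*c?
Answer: -327747771/110176 ≈ -2974.8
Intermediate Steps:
Z(c) = -9*c
V(J) = 27/J + J/11 (V(J) = J/11 + (-9*(-3))/J = J*(1/11) + 27/J = J/11 + 27/J = 27/J + J/11)
(519/(-1252) + 900)*V(-24) = (519/(-1252) + 900)*(27/(-24) + (1/11)*(-24)) = (519*(-1/1252) + 900)*(27*(-1/24) - 24/11) = (-519/1252 + 900)*(-9/8 - 24/11) = (1126281/1252)*(-291/88) = -327747771/110176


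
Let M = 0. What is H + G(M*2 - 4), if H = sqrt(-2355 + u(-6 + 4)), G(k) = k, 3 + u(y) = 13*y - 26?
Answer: -4 + I*sqrt(2410) ≈ -4.0 + 49.092*I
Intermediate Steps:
u(y) = -29 + 13*y (u(y) = -3 + (13*y - 26) = -3 + (-26 + 13*y) = -29 + 13*y)
H = I*sqrt(2410) (H = sqrt(-2355 + (-29 + 13*(-6 + 4))) = sqrt(-2355 + (-29 + 13*(-2))) = sqrt(-2355 + (-29 - 26)) = sqrt(-2355 - 55) = sqrt(-2410) = I*sqrt(2410) ≈ 49.092*I)
H + G(M*2 - 4) = I*sqrt(2410) + (0*2 - 4) = I*sqrt(2410) + (0 - 4) = I*sqrt(2410) - 4 = -4 + I*sqrt(2410)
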